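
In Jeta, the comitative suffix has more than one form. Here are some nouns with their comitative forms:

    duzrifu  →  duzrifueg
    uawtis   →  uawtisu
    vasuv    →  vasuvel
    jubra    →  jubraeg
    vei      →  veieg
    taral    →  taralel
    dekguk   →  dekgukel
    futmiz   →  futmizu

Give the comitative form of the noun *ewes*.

ewesu

The alternation tracks the final sound of the stem — -u when the stem ends in a sibilant (*uawtis*, *futmiz*); -el when the stem ends in a non-sibilant consonant (*vasuv*, *taral*, *dekguk*); -eg when the stem ends in a vowel (*duzrifu*, *jubra*, *vei*).
*ewes* — final sound /s/ (a sibilant) → -u → *ewesu*.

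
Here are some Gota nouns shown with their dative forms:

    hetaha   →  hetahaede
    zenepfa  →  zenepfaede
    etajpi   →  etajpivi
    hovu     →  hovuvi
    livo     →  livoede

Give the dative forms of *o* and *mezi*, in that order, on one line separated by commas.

oede, mezivi

The suffix is conditioned by the last vowel: -vi when the last vowel of the stem is a high vowel (*etajpi*, *hovu*); -ede when the last vowel of the stem is a non-high vowel (*hetaha*, *zenepfa*, *livo*).
*o* — last vowel /o/ (a non-high vowel) → -ede → *oede*.
The last vowel of *mezi* is /i/, which is a high vowel, so the suffix is -vi, giving *mezivi*.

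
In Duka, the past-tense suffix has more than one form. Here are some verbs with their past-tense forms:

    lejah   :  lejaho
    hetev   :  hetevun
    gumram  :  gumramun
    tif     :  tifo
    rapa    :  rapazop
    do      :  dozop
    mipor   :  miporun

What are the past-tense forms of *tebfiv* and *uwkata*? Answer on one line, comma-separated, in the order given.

Looking at the final sound of each stem: -o when the stem ends in a voiceless consonant (*lejah*, *tif*); -un when the stem ends in a voiced consonant (*hetev*, *gumram*, *mipor*); -zop when the stem ends in a vowel (*rapa*, *do*).
Since the final sound of *tebfiv* is /v/ (a voiced consonant), it takes -un, giving *tebfivun*.
*uwkata*: final sound = /a/, a vowel → -zop → *uwkatazop*.

tebfivun, uwkatazop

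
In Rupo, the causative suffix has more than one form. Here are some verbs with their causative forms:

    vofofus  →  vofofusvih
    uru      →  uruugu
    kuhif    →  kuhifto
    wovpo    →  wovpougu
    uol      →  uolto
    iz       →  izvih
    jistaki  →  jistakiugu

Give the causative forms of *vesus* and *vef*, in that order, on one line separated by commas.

vesusvih, vefto

The alternation tracks the final sound of the stem — -vih when the stem ends in a sibilant (*vofofus*, *iz*); -to when the stem ends in a non-sibilant consonant (*kuhif*, *uol*); -ugu when the stem ends in a vowel (*uru*, *wovpo*, *jistaki*).
Since the final sound of *vesus* is /s/ (a sibilant), it takes -vih, giving *vesusvih*.
*vef* — final sound /f/ (a non-sibilant consonant) → -to → *vefto*.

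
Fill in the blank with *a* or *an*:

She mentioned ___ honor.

an

The indefinite article is chosen by the initial *sound* of the following word, not its spelling.
*honor* begins with the sound /ɒ/ (silent h) — a vowel sound.
So the article is *an*: She mentioned an honor.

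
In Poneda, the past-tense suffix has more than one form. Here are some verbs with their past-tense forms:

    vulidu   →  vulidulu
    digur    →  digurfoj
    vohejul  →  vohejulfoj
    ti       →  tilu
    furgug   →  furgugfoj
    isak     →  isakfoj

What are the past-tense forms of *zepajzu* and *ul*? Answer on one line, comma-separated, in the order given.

zepajzulu, ulfoj

The suffix is conditioned by the final sound: -foj when the stem ends in a consonant (*digur*, *vohejul*, *furgug*, *isak*); -lu when the stem ends in a vowel (*vulidu*, *ti*).
The final sound of *zepajzu* is /u/, which is a vowel, so the suffix is -lu, giving *zepajzulu*.
The final sound of *ul* is /l/, which is a consonant, so the suffix is -foj, giving *ulfoj*.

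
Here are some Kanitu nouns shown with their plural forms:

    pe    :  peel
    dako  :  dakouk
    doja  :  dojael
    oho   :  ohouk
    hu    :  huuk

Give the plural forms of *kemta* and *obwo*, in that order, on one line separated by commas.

The suffix is conditioned by the last vowel: -uk when the last vowel of the stem is a rounded vowel (*dako*, *oho*, *hu*); -el when the last vowel of the stem is an unrounded vowel (*pe*, *doja*).
Since the last vowel of *kemta* is /a/ (an unrounded vowel), it takes -el, giving *kemtael*.
Since the last vowel of *obwo* is /o/ (a rounded vowel), it takes -uk, giving *obwouk*.

kemtael, obwouk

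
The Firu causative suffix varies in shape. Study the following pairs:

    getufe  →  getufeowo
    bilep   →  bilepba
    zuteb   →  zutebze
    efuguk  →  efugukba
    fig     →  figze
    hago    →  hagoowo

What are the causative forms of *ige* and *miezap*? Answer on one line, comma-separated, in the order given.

Looking at the final sound of each stem: -ba when the stem ends in a voiceless consonant (*bilep*, *efuguk*); -ze when the stem ends in a voiced consonant (*zuteb*, *fig*); -owo when the stem ends in a vowel (*getufe*, *hago*).
The final sound of *ige* is /e/, which is a vowel, so the suffix is -owo, giving *igeowo*.
The final sound of *miezap* is /p/, which is a voiceless consonant, so the suffix is -ba, giving *miezapba*.

igeowo, miezapba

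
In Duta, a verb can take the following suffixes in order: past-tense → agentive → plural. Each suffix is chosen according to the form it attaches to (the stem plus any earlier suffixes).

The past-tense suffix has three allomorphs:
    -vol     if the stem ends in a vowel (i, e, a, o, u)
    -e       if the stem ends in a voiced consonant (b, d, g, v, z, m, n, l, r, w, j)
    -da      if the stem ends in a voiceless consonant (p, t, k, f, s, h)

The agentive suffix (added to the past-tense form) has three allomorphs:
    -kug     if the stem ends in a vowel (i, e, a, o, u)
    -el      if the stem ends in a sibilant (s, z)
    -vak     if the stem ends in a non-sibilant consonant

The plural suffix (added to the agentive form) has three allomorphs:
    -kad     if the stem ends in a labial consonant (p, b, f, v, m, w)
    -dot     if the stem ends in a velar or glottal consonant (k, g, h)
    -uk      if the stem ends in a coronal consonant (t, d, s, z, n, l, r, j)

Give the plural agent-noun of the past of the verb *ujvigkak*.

ujvigkakdakugdot

*ujvigkak* — final sound /k/ (a voiceless consonant) → -da → *ujvigkakda*.
The past-tense form *ujvigkakda* — final sound /a/ (a vowel) → -kug → *ujvigkakdakug*.
The agentive form *ujvigkakdakug*: final consonant = /g/, velar/glottal → -dot → *ujvigkakdakugdot*.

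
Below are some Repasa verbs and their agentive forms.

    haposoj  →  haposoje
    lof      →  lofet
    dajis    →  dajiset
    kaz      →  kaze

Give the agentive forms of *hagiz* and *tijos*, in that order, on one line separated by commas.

hagize, tijoset

Looking at the final consonant of each stem: -et when the stem ends in a voiceless consonant (*lof*, *dajis*); -e when the stem ends in a voiced consonant (*haposoj*, *kaz*).
Since the final consonant of *hagiz* is /z/ (voiced), it takes -e, giving *hagize*.
*tijos*: final consonant = /s/, voiceless → -et → *tijoset*.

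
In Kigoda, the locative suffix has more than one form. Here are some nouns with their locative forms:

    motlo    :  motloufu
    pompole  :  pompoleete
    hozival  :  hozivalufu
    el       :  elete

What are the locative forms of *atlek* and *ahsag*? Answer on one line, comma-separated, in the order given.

Looking at the last vowel of each stem: -ete when the last vowel of the stem is a front vowel (*pompole*, *el*); -ufu when the last vowel of the stem is a back vowel (*motlo*, *hozival*).
The last vowel of *atlek* is /e/, which is a front vowel, so the suffix is -ete, giving *atlekete*.
*ahsag*: last vowel = /a/, a back vowel → -ufu → *ahsagufu*.

atlekete, ahsagufu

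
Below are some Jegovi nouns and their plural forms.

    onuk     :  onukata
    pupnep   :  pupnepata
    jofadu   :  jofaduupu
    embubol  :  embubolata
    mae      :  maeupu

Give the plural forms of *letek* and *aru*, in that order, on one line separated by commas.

The suffix is conditioned by the final sound: -ata when the stem ends in a consonant (*onuk*, *pupnep*, *embubol*); -upu when the stem ends in a vowel (*jofadu*, *mae*).
*letek*: final sound = /k/, a consonant → -ata → *letekata*.
Since the final sound of *aru* is /u/ (a vowel), it takes -upu, giving *aruupu*.

letekata, aruupu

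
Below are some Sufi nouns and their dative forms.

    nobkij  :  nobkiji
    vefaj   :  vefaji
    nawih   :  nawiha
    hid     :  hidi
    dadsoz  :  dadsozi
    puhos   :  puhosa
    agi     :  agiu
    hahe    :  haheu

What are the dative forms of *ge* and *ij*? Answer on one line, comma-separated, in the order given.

geu, iji

Looking at the final sound of each stem: -a when the stem ends in a voiceless consonant (*nawih*, *puhos*); -i when the stem ends in a voiced consonant (*nobkij*, *vefaj*, *hid*, *dadsoz*); -u when the stem ends in a vowel (*agi*, *hahe*).
Since the final sound of *ge* is /e/ (a vowel), it takes -u, giving *geu*.
*ij* — final sound /j/ (a voiced consonant) → -i → *iji*.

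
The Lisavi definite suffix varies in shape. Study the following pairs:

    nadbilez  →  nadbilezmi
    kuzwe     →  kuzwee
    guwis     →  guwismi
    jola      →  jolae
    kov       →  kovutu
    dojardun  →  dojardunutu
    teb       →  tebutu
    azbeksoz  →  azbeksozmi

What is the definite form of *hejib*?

hejibutu

The alternation tracks the final sound of the stem — -mi when the stem ends in a sibilant (*nadbilez*, *guwis*, *azbeksoz*); -utu when the stem ends in a non-sibilant consonant (*kov*, *dojardun*, *teb*); -e when the stem ends in a vowel (*kuzwe*, *jola*).
*hejib*: final sound = /b/, a non-sibilant consonant → -utu → *hejibutu*.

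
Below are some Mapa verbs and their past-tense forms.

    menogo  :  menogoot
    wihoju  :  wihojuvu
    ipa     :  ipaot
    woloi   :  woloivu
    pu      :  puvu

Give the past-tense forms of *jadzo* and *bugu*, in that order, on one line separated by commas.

The pattern is height harmony: -vu when the last vowel of the stem is a high vowel (*wihoju*, *woloi*, *pu*); -ot when the last vowel of the stem is a non-high vowel (*menogo*, *ipa*).
*jadzo*: last vowel = /o/, a non-high vowel → -ot → *jadzoot*.
*bugu*: last vowel = /u/, a high vowel → -vu → *buguvu*.

jadzoot, buguvu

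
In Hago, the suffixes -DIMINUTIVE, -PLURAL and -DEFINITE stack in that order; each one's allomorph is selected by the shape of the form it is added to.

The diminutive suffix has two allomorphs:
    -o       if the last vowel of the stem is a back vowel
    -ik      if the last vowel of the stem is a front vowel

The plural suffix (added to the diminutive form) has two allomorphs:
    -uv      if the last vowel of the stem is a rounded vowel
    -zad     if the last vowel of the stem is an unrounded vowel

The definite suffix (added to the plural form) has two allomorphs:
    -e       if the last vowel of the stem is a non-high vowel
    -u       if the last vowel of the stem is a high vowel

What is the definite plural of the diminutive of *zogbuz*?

The last vowel of *zogbuz* is /u/, which is a back vowel, so the diminutive suffix is -o, giving *zogbuzo*.
The diminutive form *zogbuzo* — last vowel /o/ (a rounded vowel) → -uv → *zogbuzouv*.
Since the last vowel of the plural form *zogbuzouv* is /u/ (a high vowel), it takes -u, giving *zogbuzouvu*.

zogbuzouvu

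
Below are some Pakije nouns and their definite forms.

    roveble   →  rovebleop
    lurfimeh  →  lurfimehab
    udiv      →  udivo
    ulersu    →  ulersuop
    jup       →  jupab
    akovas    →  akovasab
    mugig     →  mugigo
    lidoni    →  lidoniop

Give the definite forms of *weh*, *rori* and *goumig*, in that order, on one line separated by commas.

The suffix is conditioned by the final sound: -ab when the stem ends in a voiceless consonant (*lurfimeh*, *jup*, *akovas*); -o when the stem ends in a voiced consonant (*udiv*, *mugig*); -op when the stem ends in a vowel (*roveble*, *ulersu*, *lidoni*).
*weh* — final sound /h/ (a voiceless consonant) → -ab → *wehab*.
*rori* — final sound /i/ (a vowel) → -op → *roriop*.
*goumig* — final sound /g/ (a voiced consonant) → -o → *goumigo*.

wehab, roriop, goumigo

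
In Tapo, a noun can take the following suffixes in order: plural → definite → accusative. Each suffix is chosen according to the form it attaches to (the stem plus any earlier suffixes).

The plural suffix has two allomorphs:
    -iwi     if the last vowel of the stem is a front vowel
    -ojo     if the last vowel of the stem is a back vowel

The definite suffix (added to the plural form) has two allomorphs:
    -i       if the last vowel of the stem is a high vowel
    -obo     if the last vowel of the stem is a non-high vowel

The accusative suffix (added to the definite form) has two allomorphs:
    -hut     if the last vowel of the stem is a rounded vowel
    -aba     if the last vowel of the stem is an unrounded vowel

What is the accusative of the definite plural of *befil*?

befiliwiiaba

The last vowel of *befil* is /i/, which is a front vowel, so the plural suffix is -iwi, giving *befiliwi*.
The plural form *befiliwi* — last vowel /i/ (a high vowel) → -i → *befiliwii*.
The definite form *befiliwii* — last vowel /i/ (an unrounded vowel) → -aba → *befiliwiiaba*.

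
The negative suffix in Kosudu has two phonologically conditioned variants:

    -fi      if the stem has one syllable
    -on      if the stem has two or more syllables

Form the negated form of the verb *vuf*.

vuffi

With one syllable, *vuf* takes -fi → *vuffi*.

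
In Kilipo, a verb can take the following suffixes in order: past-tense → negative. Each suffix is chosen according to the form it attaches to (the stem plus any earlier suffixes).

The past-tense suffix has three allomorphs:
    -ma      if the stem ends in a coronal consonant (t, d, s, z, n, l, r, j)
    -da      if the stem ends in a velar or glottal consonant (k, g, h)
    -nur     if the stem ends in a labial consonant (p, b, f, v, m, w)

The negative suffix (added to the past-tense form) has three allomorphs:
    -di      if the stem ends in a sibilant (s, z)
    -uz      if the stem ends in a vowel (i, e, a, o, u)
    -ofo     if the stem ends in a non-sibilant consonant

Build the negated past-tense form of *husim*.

The final consonant of *husim* is /m/, which is labial, so the past-tense suffix is -nur, giving *husimnur*.
The past-tense form *husimnur* — final sound /r/ (a non-sibilant consonant) → -ofo → *husimnurofo*.

husimnurofo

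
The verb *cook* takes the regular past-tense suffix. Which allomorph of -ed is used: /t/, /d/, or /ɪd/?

The stem *cook* ends in a voiceless consonant other than /t/.
The -ed suffix is realized as /ɪd/ after /t, d/; as /t/ after other voiceless consonants; and as /d/ after other voiced sounds.
So -ed on *cook* is pronounced /t/.

/t/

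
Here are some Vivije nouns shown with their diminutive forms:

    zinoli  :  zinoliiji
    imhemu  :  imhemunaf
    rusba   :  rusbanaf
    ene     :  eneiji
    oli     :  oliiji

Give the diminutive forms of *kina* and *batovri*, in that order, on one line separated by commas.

Looking at the last vowel of each stem: -iji when the last vowel of the stem is a front vowel (*zinoli*, *ene*, *oli*); -naf when the last vowel of the stem is a back vowel (*imhemu*, *rusba*).
*kina* — last vowel /a/ (a back vowel) → -naf → *kinanaf*.
*batovri*: last vowel = /i/, a front vowel → -iji → *batovriiji*.

kinanaf, batovriiji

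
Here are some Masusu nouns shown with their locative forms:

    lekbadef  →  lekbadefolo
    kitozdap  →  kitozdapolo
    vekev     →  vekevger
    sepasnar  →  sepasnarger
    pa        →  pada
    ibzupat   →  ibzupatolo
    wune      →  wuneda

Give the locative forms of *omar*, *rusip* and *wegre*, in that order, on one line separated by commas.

The pattern is voicing of the final sound: -olo when the stem ends in a voiceless consonant (*lekbadef*, *kitozdap*, *ibzupat*); -ger when the stem ends in a voiced consonant (*vekev*, *sepasnar*); -da when the stem ends in a vowel (*pa*, *wune*).
The final sound of *omar* is /r/, which is a voiced consonant, so the suffix is -ger, giving *omarger*.
*rusip* — final sound /p/ (a voiceless consonant) → -olo → *rusipolo*.
*wegre* — final sound /e/ (a vowel) → -da → *wegreda*.

omarger, rusipolo, wegreda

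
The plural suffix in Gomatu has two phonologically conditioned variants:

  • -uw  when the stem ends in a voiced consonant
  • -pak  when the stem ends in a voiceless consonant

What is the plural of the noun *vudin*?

vudinuw

The final consonant of *vudin* is /n/, which is voiced, so the suffix is -uw, giving *vudinuw*.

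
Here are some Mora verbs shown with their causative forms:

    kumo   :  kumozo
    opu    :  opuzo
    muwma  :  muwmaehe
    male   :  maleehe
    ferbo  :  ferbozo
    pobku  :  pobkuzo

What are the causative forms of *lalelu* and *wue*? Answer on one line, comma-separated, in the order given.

The pattern is rounding harmony: -zo when the last vowel of the stem is a rounded vowel (*kumo*, *opu*, *ferbo*, *pobku*); -ehe when the last vowel of the stem is an unrounded vowel (*muwma*, *male*).
*lalelu* — last vowel /u/ (a rounded vowel) → -zo → *laleluzo*.
*wue* — last vowel /e/ (an unrounded vowel) → -ehe → *wueehe*.

laleluzo, wueehe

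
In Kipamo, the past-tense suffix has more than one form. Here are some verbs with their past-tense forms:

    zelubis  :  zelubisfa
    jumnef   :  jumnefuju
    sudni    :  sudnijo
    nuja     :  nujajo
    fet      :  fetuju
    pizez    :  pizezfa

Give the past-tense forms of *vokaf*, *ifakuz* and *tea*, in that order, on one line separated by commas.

The alternation tracks the final sound of the stem — -fa when the stem ends in a sibilant (*zelubis*, *pizez*); -uju when the stem ends in a non-sibilant consonant (*jumnef*, *fet*); -jo when the stem ends in a vowel (*sudni*, *nuja*).
The final sound of *vokaf* is /f/, which is a non-sibilant consonant, so the suffix is -uju, giving *vokafuju*.
The final sound of *ifakuz* is /z/, which is a sibilant, so the suffix is -fa, giving *ifakuzfa*.
Since the final sound of *tea* is /a/ (a vowel), it takes -jo, giving *teajo*.

vokafuju, ifakuzfa, teajo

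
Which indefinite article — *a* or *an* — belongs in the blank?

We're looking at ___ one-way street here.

The indefinite article is chosen by the initial *sound* of the following word, not its spelling.
*one-way* begins with the sound /wʌ/ (*one* pronounced /wʌn/) — a consonant sound.
So the article is *a*: We're looking at a one-way street here.

a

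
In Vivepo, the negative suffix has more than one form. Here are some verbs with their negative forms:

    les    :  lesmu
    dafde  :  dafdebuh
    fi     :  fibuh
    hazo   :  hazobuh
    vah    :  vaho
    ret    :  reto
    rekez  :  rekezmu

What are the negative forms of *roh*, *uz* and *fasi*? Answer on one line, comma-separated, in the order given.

roho, uzmu, fasibuh

The suffix is conditioned by the final sound: -mu when the stem ends in a sibilant (*les*, *rekez*); -o when the stem ends in a non-sibilant consonant (*vah*, *ret*); -buh when the stem ends in a vowel (*dafde*, *fi*, *hazo*).
*roh*: final sound = /h/, a non-sibilant consonant → -o → *roho*.
The final sound of *uz* is /z/, which is a sibilant, so the suffix is -mu, giving *uzmu*.
The final sound of *fasi* is /i/, which is a vowel, so the suffix is -buh, giving *fasibuh*.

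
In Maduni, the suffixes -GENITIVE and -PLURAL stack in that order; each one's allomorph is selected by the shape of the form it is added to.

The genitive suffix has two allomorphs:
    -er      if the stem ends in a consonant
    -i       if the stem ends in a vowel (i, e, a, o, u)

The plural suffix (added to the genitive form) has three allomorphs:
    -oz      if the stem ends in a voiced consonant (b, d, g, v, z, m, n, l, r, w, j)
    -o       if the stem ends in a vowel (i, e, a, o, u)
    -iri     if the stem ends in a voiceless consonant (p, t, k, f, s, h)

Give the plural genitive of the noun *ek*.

Since the final sound of *ek* is /k/ (a consonant), it takes -er, giving *eker*.
The genitive form *eker*: final sound = /r/, a voiced consonant → -oz → *ekeroz*.

ekeroz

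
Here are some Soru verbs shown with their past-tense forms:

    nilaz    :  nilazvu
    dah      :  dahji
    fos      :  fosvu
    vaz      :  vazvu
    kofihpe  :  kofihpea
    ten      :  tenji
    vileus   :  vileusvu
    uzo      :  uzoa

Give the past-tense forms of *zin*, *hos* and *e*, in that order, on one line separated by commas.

The suffix is conditioned by the final sound: -vu when the stem ends in a sibilant (*nilaz*, *fos*, *vaz*, *vileus*); -ji when the stem ends in a non-sibilant consonant (*dah*, *ten*); -a when the stem ends in a vowel (*kofihpe*, *uzo*).
*zin* — final sound /n/ (a non-sibilant consonant) → -ji → *zinji*.
*hos*: final sound = /s/, a sibilant → -vu → *hosvu*.
The final sound of *e* is /e/, which is a vowel, so the suffix is -a, giving *ea*.

zinji, hosvu, ea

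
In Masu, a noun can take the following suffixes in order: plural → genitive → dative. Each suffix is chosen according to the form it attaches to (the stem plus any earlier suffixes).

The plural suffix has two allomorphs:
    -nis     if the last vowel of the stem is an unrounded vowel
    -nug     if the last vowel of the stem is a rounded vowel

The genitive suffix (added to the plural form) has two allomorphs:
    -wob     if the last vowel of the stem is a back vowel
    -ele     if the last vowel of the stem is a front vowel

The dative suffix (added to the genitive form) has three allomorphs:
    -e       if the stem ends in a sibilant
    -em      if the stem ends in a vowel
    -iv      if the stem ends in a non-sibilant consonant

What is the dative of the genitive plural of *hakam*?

hakamniseleem

*hakam*: last vowel = /a/, an unrounded vowel → -nis → *hakamnis*.
The plural form *hakamnis*: last vowel = /i/, a front vowel → -ele → *hakamnisele*.
Since the final sound of the genitive form *hakamnisele* is /e/ (a vowel), it takes -em, giving *hakamniseleem*.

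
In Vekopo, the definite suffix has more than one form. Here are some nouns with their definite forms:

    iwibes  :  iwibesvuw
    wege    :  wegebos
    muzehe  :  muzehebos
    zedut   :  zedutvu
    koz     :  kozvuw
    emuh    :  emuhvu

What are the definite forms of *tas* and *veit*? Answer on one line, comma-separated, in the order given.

tasvuw, veitvu

Looking at the final sound of each stem: -vuw when the stem ends in a sibilant (*iwibes*, *koz*); -vu when the stem ends in a non-sibilant consonant (*zedut*, *emuh*); -bos when the stem ends in a vowel (*wege*, *muzehe*).
Since the final sound of *tas* is /s/ (a sibilant), it takes -vuw, giving *tasvuw*.
Since the final sound of *veit* is /t/ (a non-sibilant consonant), it takes -vu, giving *veitvu*.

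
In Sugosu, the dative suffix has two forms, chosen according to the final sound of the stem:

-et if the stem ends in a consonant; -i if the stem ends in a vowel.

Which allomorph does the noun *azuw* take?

-et

Since the final sound of *azuw* is /w/ (a consonant), it takes -et.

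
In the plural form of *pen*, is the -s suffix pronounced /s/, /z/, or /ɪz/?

The stem *pen* ends in a voiced non-sibilant sound.
The plural suffix surfaces as /ɪz/ after sibilants, /s/ after other voiceless consonants, and /z/ after other voiced sounds.
So the plural -s on *pen* is pronounced /z/.

/z/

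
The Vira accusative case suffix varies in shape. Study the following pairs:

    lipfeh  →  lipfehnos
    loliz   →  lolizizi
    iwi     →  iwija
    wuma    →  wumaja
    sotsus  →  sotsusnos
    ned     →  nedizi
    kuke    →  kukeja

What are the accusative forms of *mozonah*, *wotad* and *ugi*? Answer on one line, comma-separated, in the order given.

mozonahnos, wotadizi, ugija

Looking at the final sound of each stem: -nos when the stem ends in a voiceless consonant (*lipfeh*, *sotsus*); -izi when the stem ends in a voiced consonant (*loliz*, *ned*); -ja when the stem ends in a vowel (*iwi*, *wuma*, *kuke*).
Since the final sound of *mozonah* is /h/ (a voiceless consonant), it takes -nos, giving *mozonahnos*.
*wotad*: final sound = /d/, a voiced consonant → -izi → *wotadizi*.
*ugi* — final sound /i/ (a vowel) → -ja → *ugija*.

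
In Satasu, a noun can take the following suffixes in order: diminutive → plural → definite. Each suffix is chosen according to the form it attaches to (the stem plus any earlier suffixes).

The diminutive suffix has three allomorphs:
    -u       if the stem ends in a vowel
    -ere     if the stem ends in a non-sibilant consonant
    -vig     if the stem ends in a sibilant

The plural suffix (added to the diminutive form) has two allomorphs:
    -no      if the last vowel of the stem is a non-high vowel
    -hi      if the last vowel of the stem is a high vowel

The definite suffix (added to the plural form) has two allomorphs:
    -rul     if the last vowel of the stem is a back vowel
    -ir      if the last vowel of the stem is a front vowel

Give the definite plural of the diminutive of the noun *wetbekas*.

Since the final sound of *wetbekas* is /s/ (a sibilant), it takes -vig, giving *wetbekasvig*.
Since the last vowel of the diminutive form *wetbekasvig* is /i/ (a high vowel), it takes -hi, giving *wetbekasvighi*.
The last vowel of the plural form *wetbekasvighi* is /i/, which is a front vowel, so the definite suffix is -ir, giving *wetbekasvighiir*.

wetbekasvighiir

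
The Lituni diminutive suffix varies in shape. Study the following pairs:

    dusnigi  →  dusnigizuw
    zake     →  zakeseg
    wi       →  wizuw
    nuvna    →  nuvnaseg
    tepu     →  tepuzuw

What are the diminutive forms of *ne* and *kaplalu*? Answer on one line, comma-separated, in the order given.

neseg, kaplaluzuw

The suffix is conditioned by the last vowel: -zuw when the last vowel of the stem is a high vowel (*dusnigi*, *wi*, *tepu*); -seg when the last vowel of the stem is a non-high vowel (*zake*, *nuvna*).
*ne* — last vowel /e/ (a non-high vowel) → -seg → *neseg*.
The last vowel of *kaplalu* is /u/, which is a high vowel, so the suffix is -zuw, giving *kaplaluzuw*.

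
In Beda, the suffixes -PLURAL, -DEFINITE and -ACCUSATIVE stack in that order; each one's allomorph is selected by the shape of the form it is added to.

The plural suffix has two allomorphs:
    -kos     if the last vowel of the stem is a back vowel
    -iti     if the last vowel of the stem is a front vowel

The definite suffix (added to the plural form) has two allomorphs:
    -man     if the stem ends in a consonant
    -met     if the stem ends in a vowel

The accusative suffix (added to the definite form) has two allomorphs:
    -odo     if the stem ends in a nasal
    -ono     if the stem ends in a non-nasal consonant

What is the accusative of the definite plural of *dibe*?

Since the last vowel of *dibe* is /e/ (a front vowel), it takes -iti, giving *dibeiti*.
The final sound of the plural form *dibeiti* is /i/, which is a vowel, so the definite suffix is -met, giving *dibeitimet*.
The definite form *dibeitimet*: final consonant = /t/, non-nasal → -ono → *dibeitimetono*.

dibeitimetono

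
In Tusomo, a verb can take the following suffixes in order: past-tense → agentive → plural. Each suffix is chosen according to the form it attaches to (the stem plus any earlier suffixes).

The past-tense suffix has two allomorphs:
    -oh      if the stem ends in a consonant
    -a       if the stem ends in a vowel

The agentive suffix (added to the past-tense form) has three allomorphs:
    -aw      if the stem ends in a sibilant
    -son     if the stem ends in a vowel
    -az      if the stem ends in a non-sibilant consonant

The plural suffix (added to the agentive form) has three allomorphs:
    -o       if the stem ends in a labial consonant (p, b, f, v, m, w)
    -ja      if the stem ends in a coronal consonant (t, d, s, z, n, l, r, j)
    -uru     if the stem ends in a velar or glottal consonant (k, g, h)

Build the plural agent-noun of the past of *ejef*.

ejefohazja

*ejef*: final sound = /f/, a consonant → -oh → *ejefoh*.
The final sound of the past-tense form *ejefoh* is /h/, which is a non-sibilant consonant, so the agentive suffix is -az, giving *ejefohaz*.
The final consonant of the agentive form *ejefohaz* is /z/, which is coronal, so the plural suffix is -ja, giving *ejefohazja*.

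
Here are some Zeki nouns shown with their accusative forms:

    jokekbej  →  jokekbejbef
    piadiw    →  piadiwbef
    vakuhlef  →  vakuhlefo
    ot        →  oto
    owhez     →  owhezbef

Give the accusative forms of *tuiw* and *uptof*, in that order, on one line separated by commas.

The pattern is voicing of the final consonant: -o when the stem ends in a voiceless consonant (*vakuhlef*, *ot*); -bef when the stem ends in a voiced consonant (*jokekbej*, *piadiw*, *owhez*).
The final consonant of *tuiw* is /w/, which is voiced, so the suffix is -bef, giving *tuiwbef*.
*uptof* — final consonant /f/ (voiceless) → -o → *uptofo*.

tuiwbef, uptofo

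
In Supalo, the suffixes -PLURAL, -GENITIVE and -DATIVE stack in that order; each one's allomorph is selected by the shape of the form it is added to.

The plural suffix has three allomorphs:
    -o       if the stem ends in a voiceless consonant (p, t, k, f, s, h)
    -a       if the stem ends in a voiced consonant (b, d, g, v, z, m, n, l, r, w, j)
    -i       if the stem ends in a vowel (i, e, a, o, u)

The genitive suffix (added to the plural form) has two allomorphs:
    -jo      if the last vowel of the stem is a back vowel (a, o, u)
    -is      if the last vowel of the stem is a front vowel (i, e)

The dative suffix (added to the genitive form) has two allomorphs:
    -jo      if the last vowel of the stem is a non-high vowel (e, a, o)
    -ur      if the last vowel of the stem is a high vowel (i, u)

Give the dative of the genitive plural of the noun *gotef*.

*gotef* — final sound /f/ (a voiceless consonant) → -o → *gotefo*.
The plural form *gotefo* — last vowel /o/ (a back vowel) → -jo → *gotefojo*.
The genitive form *gotefojo*: last vowel = /o/, a non-high vowel → -jo → *gotefojojo*.

gotefojojo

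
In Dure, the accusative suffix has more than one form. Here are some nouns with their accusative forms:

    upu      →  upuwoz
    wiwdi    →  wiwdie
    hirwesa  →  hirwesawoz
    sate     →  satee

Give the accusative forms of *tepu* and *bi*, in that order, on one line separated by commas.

The pattern is front/back vowel harmony: -e when the last vowel of the stem is a front vowel (*wiwdi*, *sate*); -woz when the last vowel of the stem is a back vowel (*upu*, *hirwesa*).
The last vowel of *tepu* is /u/, which is a back vowel, so the suffix is -woz, giving *tepuwoz*.
Since the last vowel of *bi* is /i/ (a front vowel), it takes -e, giving *bie*.

tepuwoz, bie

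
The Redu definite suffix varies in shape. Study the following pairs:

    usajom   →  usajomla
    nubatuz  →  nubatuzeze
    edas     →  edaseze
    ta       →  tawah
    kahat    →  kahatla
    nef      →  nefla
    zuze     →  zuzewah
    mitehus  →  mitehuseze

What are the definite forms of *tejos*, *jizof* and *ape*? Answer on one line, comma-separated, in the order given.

tejoseze, jizofla, apewah

The alternation tracks the final sound of the stem — -eze when the stem ends in a sibilant (*nubatuz*, *edas*, *mitehus*); -la when the stem ends in a non-sibilant consonant (*usajom*, *kahat*, *nef*); -wah when the stem ends in a vowel (*ta*, *zuze*).
Since the final sound of *tejos* is /s/ (a sibilant), it takes -eze, giving *tejoseze*.
The final sound of *jizof* is /f/, which is a non-sibilant consonant, so the suffix is -la, giving *jizofla*.
*ape* — final sound /e/ (a vowel) → -wah → *apewah*.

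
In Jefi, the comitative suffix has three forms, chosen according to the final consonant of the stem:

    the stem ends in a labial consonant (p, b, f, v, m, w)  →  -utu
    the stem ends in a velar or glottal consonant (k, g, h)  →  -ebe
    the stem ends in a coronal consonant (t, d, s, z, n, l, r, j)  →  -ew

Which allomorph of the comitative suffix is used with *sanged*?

*sanged* — final consonant /d/ (coronal) → -ew.

-ew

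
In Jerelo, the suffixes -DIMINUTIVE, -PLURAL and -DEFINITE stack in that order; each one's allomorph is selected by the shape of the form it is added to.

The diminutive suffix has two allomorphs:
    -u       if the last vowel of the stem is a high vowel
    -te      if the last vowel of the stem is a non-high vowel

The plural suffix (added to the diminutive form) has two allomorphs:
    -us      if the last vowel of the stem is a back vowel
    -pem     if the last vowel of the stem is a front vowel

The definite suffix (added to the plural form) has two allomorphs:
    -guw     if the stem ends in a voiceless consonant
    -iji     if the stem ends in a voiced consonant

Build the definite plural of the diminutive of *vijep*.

*vijep*: last vowel = /e/, a non-high vowel → -te → *vijepte*.
Since the last vowel of the diminutive form *vijepte* is /e/ (a front vowel), it takes -pem, giving *vijeptepem*.
The final consonant of the plural form *vijeptepem* is /m/, which is voiced, so the definite suffix is -iji, giving *vijeptepemiji*.

vijeptepemiji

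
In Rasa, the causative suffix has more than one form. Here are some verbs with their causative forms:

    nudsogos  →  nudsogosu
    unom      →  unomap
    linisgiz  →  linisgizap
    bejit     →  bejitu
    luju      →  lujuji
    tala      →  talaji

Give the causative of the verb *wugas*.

The suffix is conditioned by the final sound: -u when the stem ends in a voiceless consonant (*nudsogos*, *bejit*); -ap when the stem ends in a voiced consonant (*unom*, *linisgiz*); -ji when the stem ends in a vowel (*luju*, *tala*).
Since the final sound of *wugas* is /s/ (a voiceless consonant), it takes -u, giving *wugasu*.

wugasu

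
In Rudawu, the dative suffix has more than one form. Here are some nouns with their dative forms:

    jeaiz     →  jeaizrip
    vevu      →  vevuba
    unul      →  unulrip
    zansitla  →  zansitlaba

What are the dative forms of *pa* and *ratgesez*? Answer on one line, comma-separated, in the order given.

paba, ratgesezrip

The alternation tracks the final sound of the stem — -rip when the stem ends in a consonant (*jeaiz*, *unul*); -ba when the stem ends in a vowel (*vevu*, *zansitla*).
*pa*: final sound = /a/, a vowel → -ba → *paba*.
The final sound of *ratgesez* is /z/, which is a consonant, so the suffix is -rip, giving *ratgesezrip*.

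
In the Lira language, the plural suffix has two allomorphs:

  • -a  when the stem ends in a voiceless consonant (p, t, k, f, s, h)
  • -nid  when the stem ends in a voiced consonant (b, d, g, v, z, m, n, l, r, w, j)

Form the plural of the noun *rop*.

Since the final consonant of *rop* is /p/ (voiceless), it takes -a, giving *ropa*.

ropa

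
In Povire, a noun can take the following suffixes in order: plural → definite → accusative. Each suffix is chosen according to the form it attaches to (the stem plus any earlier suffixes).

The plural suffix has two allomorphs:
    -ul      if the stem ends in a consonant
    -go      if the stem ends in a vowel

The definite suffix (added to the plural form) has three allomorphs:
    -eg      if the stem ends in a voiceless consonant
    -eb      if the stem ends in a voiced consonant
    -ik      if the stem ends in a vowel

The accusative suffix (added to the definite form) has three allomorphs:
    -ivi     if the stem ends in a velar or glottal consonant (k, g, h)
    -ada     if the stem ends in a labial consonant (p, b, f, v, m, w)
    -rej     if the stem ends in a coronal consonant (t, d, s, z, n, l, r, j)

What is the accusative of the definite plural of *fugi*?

Since the final sound of *fugi* is /i/ (a vowel), it takes -go, giving *fugigo*.
The plural form *fugigo* — final sound /o/ (a vowel) → -ik → *fugigoik*.
The definite form *fugigoik* — final consonant /k/ (velar/glottal) → -ivi → *fugigoikivi*.

fugigoikivi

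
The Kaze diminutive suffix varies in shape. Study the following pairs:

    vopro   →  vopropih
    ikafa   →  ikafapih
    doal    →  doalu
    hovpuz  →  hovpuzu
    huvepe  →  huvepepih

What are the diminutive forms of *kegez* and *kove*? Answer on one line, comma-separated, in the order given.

The suffix is conditioned by the final sound: -u when the stem ends in a consonant (*doal*, *hovpuz*); -pih when the stem ends in a vowel (*vopro*, *ikafa*, *huvepe*).
*kegez* — final sound /z/ (a consonant) → -u → *kegezu*.
The final sound of *kove* is /e/, which is a vowel, so the suffix is -pih, giving *kovepih*.

kegezu, kovepih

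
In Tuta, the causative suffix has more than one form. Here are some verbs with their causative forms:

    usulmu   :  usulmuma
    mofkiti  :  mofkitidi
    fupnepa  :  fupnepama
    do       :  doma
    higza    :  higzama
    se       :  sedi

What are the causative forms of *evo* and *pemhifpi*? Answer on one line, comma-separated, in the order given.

evoma, pemhifpidi

Looking at the last vowel of each stem: -di when the last vowel of the stem is a front vowel (*mofkiti*, *se*); -ma when the last vowel of the stem is a back vowel (*usulmu*, *fupnepa*, *do*, *higza*).
The last vowel of *evo* is /o/, which is a back vowel, so the suffix is -ma, giving *evoma*.
*pemhifpi*: last vowel = /i/, a front vowel → -di → *pemhifpidi*.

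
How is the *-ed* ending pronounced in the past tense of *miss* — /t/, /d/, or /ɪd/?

The stem *miss* ends in a voiceless consonant other than /t/.
The -ed suffix is realized as /ɪd/ after /t, d/; as /t/ after other voiceless consonants; and as /d/ after other voiced sounds.
So -ed on *miss* is pronounced /t/.

/t/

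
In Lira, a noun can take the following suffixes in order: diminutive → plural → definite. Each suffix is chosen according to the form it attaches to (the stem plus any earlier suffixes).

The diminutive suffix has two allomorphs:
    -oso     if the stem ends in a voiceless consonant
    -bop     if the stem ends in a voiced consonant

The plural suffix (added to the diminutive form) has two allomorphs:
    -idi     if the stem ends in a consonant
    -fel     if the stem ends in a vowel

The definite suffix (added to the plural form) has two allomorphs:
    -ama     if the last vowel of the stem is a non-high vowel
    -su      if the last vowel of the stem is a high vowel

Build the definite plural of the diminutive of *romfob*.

romfobbopidisu

*romfob* — final consonant /b/ (voiced) → -bop → *romfobbop*.
The diminutive form *romfobbop*: final sound = /p/, a consonant → -idi → *romfobbopidi*.
The plural form *romfobbopidi* — last vowel /i/ (a high vowel) → -su → *romfobbopidisu*.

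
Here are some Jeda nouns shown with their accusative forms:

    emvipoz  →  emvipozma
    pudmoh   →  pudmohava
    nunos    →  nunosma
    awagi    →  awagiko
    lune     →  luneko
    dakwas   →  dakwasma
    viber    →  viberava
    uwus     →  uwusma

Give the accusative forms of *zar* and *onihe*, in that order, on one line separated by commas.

The pattern is sibilance of the final sound: -ma when the stem ends in a sibilant (*emvipoz*, *nunos*, *dakwas*, *uwus*); -ava when the stem ends in a non-sibilant consonant (*pudmoh*, *viber*); -ko when the stem ends in a vowel (*awagi*, *lune*).
The final sound of *zar* is /r/, which is a non-sibilant consonant, so the suffix is -ava, giving *zarava*.
The final sound of *onihe* is /e/, which is a vowel, so the suffix is -ko, giving *oniheko*.

zarava, oniheko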